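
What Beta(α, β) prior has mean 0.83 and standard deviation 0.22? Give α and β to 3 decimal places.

α = 1.590, β = 0.326

σ² = 0.22² = 0.0484.
With s = α+β, Var = μ(1−μ)/(s+1), so s+1 = (0.83×0.17)/0.0484 = 2.9153 and s = 1.9153.
α = μs = 1.590, β = (1−μ)s = 0.326.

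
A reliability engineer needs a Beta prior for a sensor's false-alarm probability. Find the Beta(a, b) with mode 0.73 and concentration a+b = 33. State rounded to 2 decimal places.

For a,b>1 the mode is (a−1)/(a+b−2), so a = mode·(κ−2)+1 = 0.73×31+1 = 23.63.
And b = (1−mode)·(κ−2)+1 = 0.27×31+1 = 9.37.

a = 23.63, b = 9.37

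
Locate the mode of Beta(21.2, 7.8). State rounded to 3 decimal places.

With α,β > 1, mode = (α−1)/(α+β−2) = 20.2/27.0 = 0.748.

0.748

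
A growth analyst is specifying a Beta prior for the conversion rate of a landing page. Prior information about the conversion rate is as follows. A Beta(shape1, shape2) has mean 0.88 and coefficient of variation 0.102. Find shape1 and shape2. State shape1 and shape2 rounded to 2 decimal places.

shape1 = 10.65, shape2 = 1.45

Var = (CV·μ)² = (0.102×0.88)² = 0.008057.
shape1+shape2 = μ(1−μ)/Var − 1 = 0.1056/0.008057 − 1 = 12.1068.
Thus shape1 = 0.88·12.1068 = 10.65 and shape2 = 0.12·12.1068 = 1.45.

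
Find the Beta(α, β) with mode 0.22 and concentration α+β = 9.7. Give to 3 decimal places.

For α,β>1 the mode is (α−1)/(α+β−2), so α = mode·(κ−2)+1 = 0.22×7.7+1 = 2.694.
And β = (1−mode)·(κ−2)+1 = 0.78×7.7+1 = 7.006.

α = 2.694, β = 7.006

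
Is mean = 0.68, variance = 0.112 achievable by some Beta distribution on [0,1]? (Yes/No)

The Beta variance bound is σ² < μ(1−μ).
Here μ(1−μ) = 0.68×0.32 = 0.2176, and 0.112 < 0.2176.

Yes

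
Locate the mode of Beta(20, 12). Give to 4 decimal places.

The density x^(α−1)(1−x)^(β−1) is maximised at (α−1)/(α+β−2) = 19/30 = 0.6333.

0.6333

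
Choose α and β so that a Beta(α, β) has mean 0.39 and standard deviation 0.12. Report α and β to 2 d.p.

σ² = 0.12² = 0.0144.
With s = α+β, Var = μ(1−μ)/(s+1), so s+1 = (0.39×0.61)/0.0144 = 16.5208 and s = 15.5208.
α = μs = 6.05, β = (1−μ)s = 9.47.

α = 6.05, β = 9.47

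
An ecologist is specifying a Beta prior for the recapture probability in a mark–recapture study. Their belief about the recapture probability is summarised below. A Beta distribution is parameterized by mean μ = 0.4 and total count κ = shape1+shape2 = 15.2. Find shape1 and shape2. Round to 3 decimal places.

shape1 = 6.080, shape2 = 9.120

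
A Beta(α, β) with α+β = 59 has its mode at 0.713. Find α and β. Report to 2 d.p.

α = 41.64, β = 17.36

Mode = (α−1)/(κ−2) with κ = α+β, so α−1 = 0.713·57 = 40.64.
α = 41.64; β = κ − α = 17.36.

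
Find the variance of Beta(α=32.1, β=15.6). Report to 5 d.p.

α+β = 47.7 and αβ = 500.76, so Var = αβ/[(α+β)²(α+β+1)] = 500.76/110806.623 = 0.00452.

0.00452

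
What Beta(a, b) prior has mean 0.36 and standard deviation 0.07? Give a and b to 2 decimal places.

a = 16.57, b = 29.45

First σ² = 0.0049. Setting a = μn, b = (1−μ)n with n = a+b,
μ(1−μ)/(n+1) = 0.0049 ⇒ n+1 = 0.2304/0.0049 = 47.0204 ⇒ n = 46.0204.
Hence a = 0.36×46.0204 = 16.57, b = 0.64×46.0204 = 29.45.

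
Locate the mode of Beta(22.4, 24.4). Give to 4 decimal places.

The density x^(α−1)(1−x)^(β−1) is maximised at (α−1)/(α+β−2) = 21.4/44.8 = 0.4777.

0.4777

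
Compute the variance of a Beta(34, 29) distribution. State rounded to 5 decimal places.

α+β = 63 and αβ = 986, so Var = αβ/[(α+β)²(α+β+1)] = 986/254016 = 0.00388.

0.00388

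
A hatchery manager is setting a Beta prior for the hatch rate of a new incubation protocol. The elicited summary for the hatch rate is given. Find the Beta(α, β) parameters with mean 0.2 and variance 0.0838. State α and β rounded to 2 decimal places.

Let s = α+β. The Beta variance is μ(1−μ)/(s+1).
So s+1 = μ(1−μ)/σ² = (0.2×0.8)/0.0838 = 0.16/0.0838 = 1.9093, giving s = 0.9093.
Then α = μs = 0.2×0.9093 = 0.18 and β = (1−μ)s = 0.8×0.9093 = 0.73.

α = 0.18, β = 0.73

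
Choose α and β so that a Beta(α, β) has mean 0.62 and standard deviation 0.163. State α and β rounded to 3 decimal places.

α = 4.878, β = 2.990

σ² = 0.163² = 0.026569.
With s = α+β, Var = μ(1−μ)/(s+1), so s+1 = (0.62×0.38)/0.026569 = 8.8675 and s = 7.8675.
α = μs = 4.878, β = (1−μ)s = 2.990.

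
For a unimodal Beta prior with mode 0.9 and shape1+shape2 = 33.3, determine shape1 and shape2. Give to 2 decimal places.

shape1 = 29.17, shape2 = 4.13

Since the density peak of Beta(shape1,shape2) is at (shape1−1)/(shape1+shape2−2),
shape1 = 1 + 0.9(33.3−2) = 29.17 and shape2 = 33.3 − 29.17 = 4.13.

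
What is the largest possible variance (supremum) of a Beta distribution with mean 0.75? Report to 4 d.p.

Var = μ(1−μ)/(α+β+1), which approaches μ(1−μ) as α+β → 0.
So the supremum is μ(1−μ) = 0.75×0.25 = 0.1875.

0.1875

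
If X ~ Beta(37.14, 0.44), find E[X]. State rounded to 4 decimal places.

0.9883

The Beta mean is α/(α+β) = 37.14/(37.14+0.44) = 0.9883.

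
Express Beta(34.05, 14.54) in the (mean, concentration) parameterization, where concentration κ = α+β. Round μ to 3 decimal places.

μ = 0.701, κ = 48.59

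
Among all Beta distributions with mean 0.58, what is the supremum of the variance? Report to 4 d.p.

Var = μ(1−μ)/(α+β+1), which approaches μ(1−μ) as α+β → 0.
So the supremum is μ(1−μ) = 0.58×0.42 = 0.2436.

0.2436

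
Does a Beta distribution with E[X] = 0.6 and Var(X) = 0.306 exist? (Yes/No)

No

A Beta with mean μ has variance μ(1−μ)/(α+β+1) < μ(1−μ).
Here μ(1−μ) = 0.6×0.4 = 0.24, and 0.306 ≥ 0.24.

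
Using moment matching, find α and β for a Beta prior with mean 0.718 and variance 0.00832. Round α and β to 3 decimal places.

Let s = α+β. The Beta variance is μ(1−μ)/(s+1).
So s+1 = μ(1−μ)/σ² = (0.718×0.282)/0.00832 = 0.202476/0.00832 = 24.3361, giving s = 23.3361.
Then α = μs = 0.718×23.3361 = 16.755 and β = (1−μ)s = 0.282×23.3361 = 6.581.

α = 16.755, β = 6.581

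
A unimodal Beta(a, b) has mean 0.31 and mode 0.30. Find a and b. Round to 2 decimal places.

a = 12.40, b = 27.60

With s = a+b: μ = a/s and mode = (a−1)/(s−2). Eliminating a = μs,
μs − 1 = m(s−2) ⇒ s(μ−m) = 1−2m ⇒ s = 0.40/0.01 = 40.0000.
So a = μs = 12.40, b = (1−μ)s = 27.60.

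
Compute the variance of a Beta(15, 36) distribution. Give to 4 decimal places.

μ = 15/51 = 0.294118; Var = μ(1−μ)/(α+β+1) = 0.2076125/52 = 0.0040.

0.0040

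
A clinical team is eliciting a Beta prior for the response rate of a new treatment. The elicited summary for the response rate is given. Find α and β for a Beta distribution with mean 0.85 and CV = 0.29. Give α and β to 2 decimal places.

σ = CV·μ = 0.29×0.85 = 0.24650, so σ² = 0.060762.
s+1 = μ(1−μ)/σ² = 0.1275/0.060762 = 2.0983, so s = α+β = 1.0983.
α = μs = 0.93, β = (1−μ)s = 0.16.

α = 0.93, β = 0.16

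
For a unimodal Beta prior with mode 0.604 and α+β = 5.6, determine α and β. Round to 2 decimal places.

α = 3.17, β = 2.43

Since the density peak of Beta(α,β) is at (α−1)/(α+β−2),
α = 1 + 0.604(5.6−2) = 3.17 and β = 5.6 − 3.17 = 2.43.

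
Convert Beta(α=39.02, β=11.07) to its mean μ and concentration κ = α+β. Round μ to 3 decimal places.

μ = 0.779, κ = 50.09

κ = α+β = 39.02+11.07 = 50.09; μ = α/κ = 39.02/50.09 = 0.779.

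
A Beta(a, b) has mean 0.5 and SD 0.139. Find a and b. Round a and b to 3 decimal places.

σ² = 0.139² = 0.019321.
With s = a+b, Var = μ(1−μ)/(s+1), so s+1 = (0.5×0.5)/0.019321 = 12.9393 and s = 11.9393.
a = μs = 5.970, b = (1−μ)s = 5.970.

a = 5.970, b = 5.970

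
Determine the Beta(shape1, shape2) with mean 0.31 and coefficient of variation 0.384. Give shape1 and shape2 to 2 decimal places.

shape1 = 4.37, shape2 = 9.73

σ = CV·μ = 0.384×0.31 = 0.11904, so σ² = 0.014171.
s+1 = μ(1−μ)/σ² = 0.2139/0.014171 = 15.0947, so s = shape1+shape2 = 14.0947.
shape1 = μs = 4.37, shape2 = (1−μ)s = 9.73.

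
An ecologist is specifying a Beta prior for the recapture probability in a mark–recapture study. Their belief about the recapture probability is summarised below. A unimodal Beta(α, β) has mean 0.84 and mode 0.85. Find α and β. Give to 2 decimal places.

α = 58.80, β = 11.20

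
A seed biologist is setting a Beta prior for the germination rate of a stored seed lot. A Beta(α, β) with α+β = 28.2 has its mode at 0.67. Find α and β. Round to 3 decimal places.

α = 18.554, β = 9.646

For α,β>1 the mode is (α−1)/(α+β−2), so α = mode·(κ−2)+1 = 0.67×26.2+1 = 18.554.
And β = (1−mode)·(κ−2)+1 = 0.33×26.2+1 = 9.646.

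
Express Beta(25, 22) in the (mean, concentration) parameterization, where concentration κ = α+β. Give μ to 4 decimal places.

μ = 0.5319, κ = 47

κ = α+β = 25+22 = 47; μ = α/κ = 25/47 = 0.5319.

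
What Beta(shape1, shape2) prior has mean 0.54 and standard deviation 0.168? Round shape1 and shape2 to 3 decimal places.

shape1 = 4.213, shape2 = 3.588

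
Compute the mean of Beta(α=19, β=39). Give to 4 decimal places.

E[X] = α/(α+β) = 19/58 = 0.3276.

0.3276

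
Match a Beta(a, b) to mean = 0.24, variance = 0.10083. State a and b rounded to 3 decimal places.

a = 0.194, b = 0.615

Write ν = a+b; then a = μν and Var = μ(1−μ)/(ν+1).
ν = μ(1−μ)/Var − 1 = 0.1824/0.10083 − 1 = 0.8090.
a = 0.24·0.8090 = 0.194, b = 0.76·0.8090 = 0.615.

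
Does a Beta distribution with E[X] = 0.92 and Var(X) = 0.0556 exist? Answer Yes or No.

Yes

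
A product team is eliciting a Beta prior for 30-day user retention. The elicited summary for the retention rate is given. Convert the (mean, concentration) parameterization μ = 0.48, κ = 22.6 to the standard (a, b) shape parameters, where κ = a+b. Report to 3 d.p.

a = 10.848, b = 11.752

Split κ in proportion μ : (1−μ): a = 0.48·22.6 = 10.848, b = 22.6 − 10.848 = 11.752.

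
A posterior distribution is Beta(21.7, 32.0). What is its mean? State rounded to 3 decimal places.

The Beta mean is α/(α+β) = 21.7/(21.7+32.0) = 0.404.

0.404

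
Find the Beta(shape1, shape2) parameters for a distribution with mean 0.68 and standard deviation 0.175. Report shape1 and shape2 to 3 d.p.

shape1 = 4.152, shape2 = 1.954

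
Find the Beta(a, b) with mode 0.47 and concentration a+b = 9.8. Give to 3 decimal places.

a = 4.666, b = 5.134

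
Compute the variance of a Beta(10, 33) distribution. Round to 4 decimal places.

μ = 10/43 = 0.232558; Var = μ(1−μ)/(α+β+1) = 0.1784749/44 = 0.0041.

0.0041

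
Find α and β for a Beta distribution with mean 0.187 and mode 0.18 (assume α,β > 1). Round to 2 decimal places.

α = 17.10, β = 74.33

With s = α+β: μ = α/s and mode = (α−1)/(s−2). Eliminating α = μs,
μs − 1 = m(s−2) ⇒ s(μ−m) = 1−2m ⇒ s = 0.64/0.007 = 91.4286.
So α = μs = 17.10, β = (1−μ)s = 74.33.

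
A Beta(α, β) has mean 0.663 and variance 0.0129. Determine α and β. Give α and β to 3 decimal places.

α = 10.820, β = 5.500

By moment matching, α+β = μ(1−μ)/σ² − 1 = (0.663·0.337)/0.0129 − 1 = 17.3202 − 1 = 16.3202.
Since α/(α+β) = μ, α = 0.663·16.3202 = 10.820 and β = 0.337·16.3202 = 5.500.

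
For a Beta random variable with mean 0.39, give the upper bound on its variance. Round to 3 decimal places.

0.238

Var = μ(1−μ)/(α+β+1), which approaches μ(1−μ) as α+β → 0.
So the supremum is μ(1−μ) = 0.39×0.61 = 0.238.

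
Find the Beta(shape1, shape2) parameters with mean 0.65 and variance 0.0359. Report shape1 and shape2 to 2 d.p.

shape1 = 3.47, shape2 = 1.87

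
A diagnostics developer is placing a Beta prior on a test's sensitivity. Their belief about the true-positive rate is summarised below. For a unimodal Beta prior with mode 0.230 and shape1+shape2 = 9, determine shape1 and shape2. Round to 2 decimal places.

Mode = (shape1−1)/(κ−2) with κ = shape1+shape2, so shape1−1 = 0.230·7 = 1.61.
shape1 = 2.61; shape2 = κ − shape1 = 6.39.

shape1 = 2.61, shape2 = 6.39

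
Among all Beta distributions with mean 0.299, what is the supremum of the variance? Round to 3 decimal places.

0.210

For fixed mean μ the Beta variance is μ(1−μ)/(α+β+1), increasing as α+β decreases.
Its least upper bound (not attained) is μ(1−μ) = 0.299·0.701 = 0.210.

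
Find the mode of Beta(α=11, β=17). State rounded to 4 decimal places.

0.3846

The density x^(α−1)(1−x)^(β−1) is maximised at (α−1)/(α+β−2) = 10/26 = 0.3846.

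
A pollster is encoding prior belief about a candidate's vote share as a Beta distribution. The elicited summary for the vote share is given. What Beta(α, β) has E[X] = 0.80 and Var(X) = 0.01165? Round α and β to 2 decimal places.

α = 10.19, β = 2.55

By moment matching, α+β = μ(1−μ)/σ² − 1 = (0.80·0.20)/0.01165 − 1 = 13.7339 − 1 = 12.7339.
Since α/(α+β) = μ, α = 0.80·12.7339 = 10.19 and β = 0.20·12.7339 = 2.55.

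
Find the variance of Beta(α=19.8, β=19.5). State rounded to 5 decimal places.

0.00620

Var = αβ/[(α+β)²(α+β+1)] = (19.8×19.5)/(39.3²×40.3) = 386.10/62242.947 = 0.00620.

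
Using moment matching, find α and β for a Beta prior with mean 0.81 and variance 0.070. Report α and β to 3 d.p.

α = 0.971, β = 0.228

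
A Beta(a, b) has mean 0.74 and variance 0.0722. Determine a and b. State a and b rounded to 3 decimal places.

Let s = a+b. The Beta variance is μ(1−μ)/(s+1).
So s+1 = μ(1−μ)/σ² = (0.74×0.26)/0.0722 = 0.1924/0.0722 = 2.6648, giving s = 1.6648.
Then a = μs = 0.74×1.6648 = 1.232 and b = (1−μ)s = 0.26×1.6648 = 0.433.

a = 1.232, b = 0.433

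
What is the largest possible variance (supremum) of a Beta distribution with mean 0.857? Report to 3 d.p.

0.123

Var = μ(1−μ)/(α+β+1), which approaches μ(1−μ) as α+β → 0.
So the supremum is μ(1−μ) = 0.857×0.143 = 0.123.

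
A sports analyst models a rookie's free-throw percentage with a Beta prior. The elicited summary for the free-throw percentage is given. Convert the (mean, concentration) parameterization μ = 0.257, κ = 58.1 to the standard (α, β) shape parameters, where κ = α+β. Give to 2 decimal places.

α = 14.93, β = 43.17

Split κ in proportion μ : (1−μ): α = 0.257·58.1 = 14.93, β = 58.1 − 14.93 = 43.17.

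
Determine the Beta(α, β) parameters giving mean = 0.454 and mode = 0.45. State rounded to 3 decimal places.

α = 11.350, β = 13.650

Let s = α+β. Mean gives α = μs = 0.454s; mode gives (α−1)/(s−2) = 0.45.
Substituting: 0.454s − 1 = 0.45(s−2) = 0.45s − 0.90, so 0.004s = 0.10 and s = 25.0000.
Then α = 0.454×25.0000 = 11.350 and β = s−α = 13.650.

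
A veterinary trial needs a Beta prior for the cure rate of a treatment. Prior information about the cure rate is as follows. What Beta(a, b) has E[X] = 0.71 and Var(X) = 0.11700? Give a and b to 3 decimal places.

a = 0.539, b = 0.220

Write ν = a+b; then a = μν and Var = μ(1−μ)/(ν+1).
ν = μ(1−μ)/Var − 1 = 0.2059/0.11700 − 1 = 0.7598.
a = 0.71·0.7598 = 0.539, b = 0.29·0.7598 = 0.220.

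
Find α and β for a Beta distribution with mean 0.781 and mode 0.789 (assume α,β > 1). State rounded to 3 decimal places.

α = 56.427, β = 15.823

Let s = α+β. Mean gives α = μs = 0.781s; mode gives (α−1)/(s−2) = 0.789.
Substituting: 0.781s − 1 = 0.789(s−2) = 0.789s − 1.578, so -0.008s = -0.578 and s = 72.2500.
Then α = 0.781×72.2500 = 56.427 and β = s−α = 15.823.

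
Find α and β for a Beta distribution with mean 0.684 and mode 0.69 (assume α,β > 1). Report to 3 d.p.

Let s = α+β. Mean gives α = μs = 0.684s; mode gives (α−1)/(s−2) = 0.69.
Substituting: 0.684s − 1 = 0.69(s−2) = 0.69s − 1.38, so -0.006s = -0.38 and s = 63.3333.
Then α = 0.684×63.3333 = 43.320 and β = s−α = 20.013.

α = 43.320, β = 20.013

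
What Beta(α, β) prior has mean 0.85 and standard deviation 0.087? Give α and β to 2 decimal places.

Variance = 0.087² = 0.007569. The moment-matching identity α+β = μ(1−μ)/Var − 1 gives
α+β = 0.1275/0.007569 − 1 = 15.8450, so α = μ·15.8450 = 13.47 and β = (1−μ)·15.8450 = 2.38.

α = 13.47, β = 2.38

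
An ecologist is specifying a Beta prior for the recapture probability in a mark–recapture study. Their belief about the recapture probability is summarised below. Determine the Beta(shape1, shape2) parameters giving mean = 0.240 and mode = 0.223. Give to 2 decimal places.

shape1 = 7.82, shape2 = 24.77

With s = shape1+shape2: μ = shape1/s and mode = (shape1−1)/(s−2). Eliminating shape1 = μs,
μs − 1 = m(s−2) ⇒ s(μ−m) = 1−2m ⇒ s = 0.554/0.017 = 32.5882.
So shape1 = μs = 7.82, shape2 = (1−μ)s = 24.77.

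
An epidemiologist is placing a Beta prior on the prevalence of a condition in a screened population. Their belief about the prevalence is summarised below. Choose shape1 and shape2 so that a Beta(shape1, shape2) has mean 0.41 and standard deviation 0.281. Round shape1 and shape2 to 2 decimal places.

shape1 = 0.85, shape2 = 1.22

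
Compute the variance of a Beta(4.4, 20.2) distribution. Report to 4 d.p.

0.0057

μ = 4.4/24.6 = 0.178862; Var = μ(1−μ)/(α+β+1) = 0.1468702/25.6 = 0.0057.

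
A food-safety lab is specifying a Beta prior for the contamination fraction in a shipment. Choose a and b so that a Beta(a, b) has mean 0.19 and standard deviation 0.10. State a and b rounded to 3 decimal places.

a = 2.734, b = 11.656

First σ² = 0.0100. Setting a = μn, b = (1−μ)n with n = a+b,
μ(1−μ)/(n+1) = 0.0100 ⇒ n+1 = 0.1539/0.0100 = 15.3900 ⇒ n = 14.3900.
Hence a = 0.19×14.3900 = 2.734, b = 0.81×14.3900 = 11.656.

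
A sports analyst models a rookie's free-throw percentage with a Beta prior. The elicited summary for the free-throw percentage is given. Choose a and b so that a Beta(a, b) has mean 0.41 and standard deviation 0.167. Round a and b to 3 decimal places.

First σ² = 0.027889. Setting a = μn, b = (1−μ)n with n = a+b,
μ(1−μ)/(n+1) = 0.027889 ⇒ n+1 = 0.2419/0.027889 = 8.6737 ⇒ n = 7.6737.
Hence a = 0.41×7.6737 = 3.146, b = 0.59×7.6737 = 4.527.

a = 3.146, b = 4.527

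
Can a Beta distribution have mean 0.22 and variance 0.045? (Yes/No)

Yes

A Beta with mean μ has variance μ(1−μ)/(α+β+1) < μ(1−μ).
Here μ(1−μ) = 0.22×0.78 = 0.1716, and 0.045 < 0.1716.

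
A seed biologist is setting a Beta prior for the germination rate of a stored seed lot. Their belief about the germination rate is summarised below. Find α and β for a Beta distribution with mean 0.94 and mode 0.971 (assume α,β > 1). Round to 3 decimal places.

α = 28.564, β = 1.823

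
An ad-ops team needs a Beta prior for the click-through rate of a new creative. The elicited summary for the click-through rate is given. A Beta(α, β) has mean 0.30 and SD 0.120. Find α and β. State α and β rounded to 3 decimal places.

Variance = 0.120² = 0.014400. The moment-matching identity α+β = μ(1−μ)/Var − 1 gives
α+β = 0.2100/0.014400 − 1 = 13.5833, so α = μ·13.5833 = 4.075 and β = (1−μ)·13.5833 = 9.508.

α = 4.075, β = 9.508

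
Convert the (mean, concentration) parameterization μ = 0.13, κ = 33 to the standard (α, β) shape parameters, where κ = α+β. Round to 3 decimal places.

Split κ in proportion μ : (1−μ): α = 0.13·33 = 4.290, β = 33 − 4.290 = 28.710.

α = 4.290, β = 28.710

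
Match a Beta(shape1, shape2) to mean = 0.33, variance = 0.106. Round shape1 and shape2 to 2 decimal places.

Write ν = shape1+shape2; then shape1 = μν and Var = μ(1−μ)/(ν+1).
ν = μ(1−μ)/Var − 1 = 0.2211/0.106 − 1 = 1.0858.
shape1 = 0.33·1.0858 = 0.36, shape2 = 0.67·1.0858 = 0.73.

shape1 = 0.36, shape2 = 0.73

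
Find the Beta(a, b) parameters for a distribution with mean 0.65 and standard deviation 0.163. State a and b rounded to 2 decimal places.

Variance = 0.163² = 0.026569. The moment-matching identity a+b = μ(1−μ)/Var − 1 gives
a+b = 0.2275/0.026569 − 1 = 7.5626, so a = μ·7.5626 = 4.92 and b = (1−μ)·7.5626 = 2.65.

a = 4.92, b = 2.65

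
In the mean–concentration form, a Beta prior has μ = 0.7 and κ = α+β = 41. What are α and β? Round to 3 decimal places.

α = μκ = 0.7×41 = 28.700 and β = (1−μ)κ = 0.3×41 = 12.300.

α = 28.700, β = 12.300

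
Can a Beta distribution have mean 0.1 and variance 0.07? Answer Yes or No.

For any Beta, Var(X) < E[X]·(1−E[X]).
Here μ(1−μ) = 0.1×0.9 = 0.09, and 0.07 < 0.09.

Yes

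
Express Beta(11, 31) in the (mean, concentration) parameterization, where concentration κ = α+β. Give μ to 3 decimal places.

μ = 0.262, κ = 42

κ = α+β = 11+31 = 42; μ = α/κ = 11/42 = 0.262.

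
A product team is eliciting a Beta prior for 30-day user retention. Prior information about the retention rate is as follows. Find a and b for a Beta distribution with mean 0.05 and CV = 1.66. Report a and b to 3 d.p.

a = 0.295, b = 5.600

Var = (CV·μ)² = (1.66×0.05)² = 0.006889.
a+b = μ(1−μ)/Var − 1 = 0.0475/0.006889 − 1 = 5.8951.
Thus a = 0.05·5.8951 = 0.295 and b = 0.95·5.8951 = 5.600.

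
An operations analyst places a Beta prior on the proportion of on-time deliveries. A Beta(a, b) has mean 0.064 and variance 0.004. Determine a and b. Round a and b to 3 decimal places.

a = 0.894, b = 13.082

By moment matching, a+b = μ(1−μ)/σ² − 1 = (0.064·0.936)/0.004 − 1 = 14.9760 − 1 = 13.9760.
Since a/(a+b) = μ, a = 0.064·13.9760 = 0.894 and b = 0.936·13.9760 = 13.082.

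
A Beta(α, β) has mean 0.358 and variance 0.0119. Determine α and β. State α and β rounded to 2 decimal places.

α = 6.56, β = 11.76

By moment matching, α+β = μ(1−μ)/σ² − 1 = (0.358·0.642)/0.0119 − 1 = 19.3139 − 1 = 18.3139.
Since α/(α+β) = μ, α = 0.358·18.3139 = 6.56 and β = 0.642·18.3139 = 11.76.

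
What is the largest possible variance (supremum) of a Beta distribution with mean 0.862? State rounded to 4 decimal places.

0.1190

For fixed mean μ the Beta variance is μ(1−μ)/(α+β+1), increasing as α+β decreases.
Its least upper bound (not attained) is μ(1−μ) = 0.862·0.138 = 0.1190.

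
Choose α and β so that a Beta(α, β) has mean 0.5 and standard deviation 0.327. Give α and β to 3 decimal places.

First σ² = 0.106929. Setting α = μn, β = (1−μ)n with n = α+β,
μ(1−μ)/(n+1) = 0.106929 ⇒ n+1 = 0.25/0.106929 = 2.3380 ⇒ n = 1.3380.
Hence α = 0.5×1.3380 = 0.669, β = 0.5×1.3380 = 0.669.

α = 0.669, β = 0.669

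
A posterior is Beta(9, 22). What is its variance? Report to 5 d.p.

α+β = 31 and αβ = 198, so Var = αβ/[(α+β)²(α+β+1)] = 198/30752 = 0.00644.

0.00644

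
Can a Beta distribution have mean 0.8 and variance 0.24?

No

The Beta variance bound is σ² < μ(1−μ).
Here μ(1−μ) = 0.8×0.2 = 0.16, and 0.24 ≥ 0.16.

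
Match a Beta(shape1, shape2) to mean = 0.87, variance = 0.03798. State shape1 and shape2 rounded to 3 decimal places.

shape1 = 1.721, shape2 = 0.257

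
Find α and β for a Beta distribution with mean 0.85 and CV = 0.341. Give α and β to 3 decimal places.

α = 0.440, β = 0.078

σ = CV·μ = 0.341×0.85 = 0.28985, so σ² = 0.084013.
s+1 = μ(1−μ)/σ² = 0.1275/0.084013 = 1.5176, so s = α+β = 0.5176.
α = μs = 0.440, β = (1−μ)s = 0.078.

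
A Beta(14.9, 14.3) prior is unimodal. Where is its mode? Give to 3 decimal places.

The density x^(α−1)(1−x)^(β−1) is maximised at (α−1)/(α+β−2) = 13.9/27.2 = 0.511.

0.511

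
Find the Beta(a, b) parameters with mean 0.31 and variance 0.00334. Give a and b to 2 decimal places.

a = 19.54, b = 43.50

By moment matching, a+b = μ(1−μ)/σ² − 1 = (0.31·0.69)/0.00334 − 1 = 64.0419 − 1 = 63.0419.
Since a/(a+b) = μ, a = 0.31·63.0419 = 19.54 and b = 0.69·63.0419 = 43.50.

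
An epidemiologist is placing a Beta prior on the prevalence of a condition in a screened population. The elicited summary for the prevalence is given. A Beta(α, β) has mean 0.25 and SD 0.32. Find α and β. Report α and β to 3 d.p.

α = 0.208, β = 0.623

Variance = 0.32² = 0.1024. The moment-matching identity α+β = μ(1−μ)/Var − 1 gives
α+β = 0.1875/0.1024 − 1 = 0.8311, so α = μ·0.8311 = 0.208 and β = (1−μ)·0.8311 = 0.623.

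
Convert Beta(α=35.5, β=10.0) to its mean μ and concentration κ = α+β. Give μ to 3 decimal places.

κ = α+β = 35.5+10.0 = 45.5; μ = α/κ = 35.5/45.5 = 0.780.

μ = 0.780, κ = 45.5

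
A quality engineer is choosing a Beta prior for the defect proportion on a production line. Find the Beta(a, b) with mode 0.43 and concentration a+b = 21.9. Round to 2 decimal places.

Since the density peak of Beta(a,b) is at (a−1)/(a+b−2),
a = 1 + 0.43(21.9−2) = 9.56 and b = 21.9 − 9.56 = 12.34.

a = 9.56, b = 12.34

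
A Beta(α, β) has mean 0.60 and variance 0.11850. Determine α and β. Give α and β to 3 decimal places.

α = 0.615, β = 0.410

Write ν = α+β; then α = μν and Var = μ(1−μ)/(ν+1).
ν = μ(1−μ)/Var − 1 = 0.2400/0.11850 − 1 = 1.0253.
α = 0.60·1.0253 = 0.615, β = 0.40·1.0253 = 0.410.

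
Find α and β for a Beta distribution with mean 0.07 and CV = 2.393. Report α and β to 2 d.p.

α = 0.09, β = 1.23

Var = (CV·μ)² = (2.393×0.07)² = 0.028060.
α+β = μ(1−μ)/Var − 1 = 0.0651/0.028060 − 1 = 1.3201.
Thus α = 0.07·1.3201 = 0.09 and β = 0.93·1.3201 = 1.23.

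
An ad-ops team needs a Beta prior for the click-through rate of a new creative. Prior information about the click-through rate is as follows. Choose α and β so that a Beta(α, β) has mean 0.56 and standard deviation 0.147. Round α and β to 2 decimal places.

Variance = 0.147² = 0.021609. The moment-matching identity α+β = μ(1−μ)/Var − 1 gives
α+β = 0.2464/0.021609 − 1 = 10.4027, so α = μ·10.4027 = 5.83 and β = (1−μ)·10.4027 = 4.58.

α = 5.83, β = 4.58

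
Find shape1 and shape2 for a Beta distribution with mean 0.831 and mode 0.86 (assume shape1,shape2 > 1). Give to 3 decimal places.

Let s = shape1+shape2. Mean gives shape1 = μs = 0.831s; mode gives (shape1−1)/(s−2) = 0.86.
Substituting: 0.831s − 1 = 0.86(s−2) = 0.86s − 1.72, so -0.029s = -0.72 and s = 24.8276.
Then shape1 = 0.831×24.8276 = 20.632 and shape2 = s−shape1 = 4.196.

shape1 = 20.632, shape2 = 4.196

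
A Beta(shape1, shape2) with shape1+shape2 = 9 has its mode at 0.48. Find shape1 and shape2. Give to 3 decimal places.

shape1 = 4.360, shape2 = 4.640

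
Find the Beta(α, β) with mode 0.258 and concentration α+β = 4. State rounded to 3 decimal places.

α = 1.516, β = 2.484

Since the density peak of Beta(α,β) is at (α−1)/(α+β−2),
α = 1 + 0.258(4−2) = 1.516 and β = 4 − 1.516 = 2.484.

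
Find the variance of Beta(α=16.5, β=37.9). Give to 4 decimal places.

0.0038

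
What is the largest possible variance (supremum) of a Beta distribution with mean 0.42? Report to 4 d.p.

0.2436

Var = μ(1−μ)/(α+β+1), which approaches μ(1−μ) as α+β → 0.
So the supremum is μ(1−μ) = 0.42×0.58 = 0.2436.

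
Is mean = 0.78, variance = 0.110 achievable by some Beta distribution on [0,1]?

For any Beta, Var(X) < E[X]·(1−E[X]).
Here μ(1−μ) = 0.78×0.22 = 0.1716, and 0.110 < 0.1716.

Yes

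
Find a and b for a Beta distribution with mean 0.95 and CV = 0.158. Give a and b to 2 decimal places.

Var = (CV·μ)² = (0.158×0.95)² = 0.022530.
a+b = μ(1−μ)/Var − 1 = 0.0475/0.022530 − 1 = 1.1083.
Thus a = 0.95·1.1083 = 1.05 and b = 0.05·1.1083 = 0.06.

a = 1.05, b = 0.06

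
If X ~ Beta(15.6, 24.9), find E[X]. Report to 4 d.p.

The Beta mean is α/(α+β) = 15.6/(15.6+24.9) = 0.3852.

0.3852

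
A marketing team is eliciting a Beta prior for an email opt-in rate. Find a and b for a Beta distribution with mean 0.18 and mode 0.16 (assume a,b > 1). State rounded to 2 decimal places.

a = 6.12, b = 27.88

With s = a+b: μ = a/s and mode = (a−1)/(s−2). Eliminating a = μs,
μs − 1 = m(s−2) ⇒ s(μ−m) = 1−2m ⇒ s = 0.68/0.02 = 34.0000.
So a = μs = 6.12, b = (1−μ)s = 27.88.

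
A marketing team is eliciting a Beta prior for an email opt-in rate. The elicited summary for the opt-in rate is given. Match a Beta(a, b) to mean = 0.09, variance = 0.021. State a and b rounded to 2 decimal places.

By moment matching, a+b = μ(1−μ)/σ² − 1 = (0.09·0.91)/0.021 − 1 = 3.9000 − 1 = 2.9000.
Since a/(a+b) = μ, a = 0.09·2.9000 = 0.26 and b = 0.91·2.9000 = 2.64.

a = 0.26, b = 2.64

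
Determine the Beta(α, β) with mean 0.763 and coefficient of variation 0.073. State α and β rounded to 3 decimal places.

Var = (CV·μ)² = (0.073×0.763)² = 0.003102.
α+β = μ(1−μ)/Var − 1 = 0.180831/0.003102 − 1 = 57.2879.
Thus α = 0.763·57.2879 = 43.711 and β = 0.237·57.2879 = 13.577.

α = 43.711, β = 13.577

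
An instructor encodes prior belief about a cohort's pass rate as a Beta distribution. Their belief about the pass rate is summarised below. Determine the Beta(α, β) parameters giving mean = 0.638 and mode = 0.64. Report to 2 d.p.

Let s = α+β. Mean gives α = μs = 0.638s; mode gives (α−1)/(s−2) = 0.64.
Substituting: 0.638s − 1 = 0.64(s−2) = 0.64s − 1.28, so -0.002s = -0.28 and s = 140.0000.
Then α = 0.638×140.0000 = 89.32 and β = s−α = 50.68.

α = 89.32, β = 50.68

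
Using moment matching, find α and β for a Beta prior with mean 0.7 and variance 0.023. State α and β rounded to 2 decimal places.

Write ν = α+β; then α = μν and Var = μ(1−μ)/(ν+1).
ν = μ(1−μ)/Var − 1 = 0.21/0.023 − 1 = 8.1304.
α = 0.7·8.1304 = 5.69, β = 0.3·8.1304 = 2.44.

α = 5.69, β = 2.44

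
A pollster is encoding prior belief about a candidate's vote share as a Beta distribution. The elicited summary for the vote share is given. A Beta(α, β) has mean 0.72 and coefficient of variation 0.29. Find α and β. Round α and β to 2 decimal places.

α = 2.61, β = 1.01

Var = (CV·μ)² = (0.29×0.72)² = 0.043597.
α+β = μ(1−μ)/Var − 1 = 0.2016/0.043597 − 1 = 3.6241.
Thus α = 0.72·3.6241 = 2.61 and β = 0.28·3.6241 = 1.01.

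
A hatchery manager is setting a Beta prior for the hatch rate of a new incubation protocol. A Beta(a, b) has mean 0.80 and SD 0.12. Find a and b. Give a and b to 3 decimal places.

First σ² = 0.0144. Setting a = μn, b = (1−μ)n with n = a+b,
μ(1−μ)/(n+1) = 0.0144 ⇒ n+1 = 0.1600/0.0144 = 11.1111 ⇒ n = 10.1111.
Hence a = 0.80×10.1111 = 8.089, b = 0.20×10.1111 = 2.022.

a = 8.089, b = 2.022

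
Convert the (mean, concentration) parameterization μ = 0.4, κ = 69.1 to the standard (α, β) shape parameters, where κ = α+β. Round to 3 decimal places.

Split κ in proportion μ : (1−μ): α = 0.4·69.1 = 27.640, β = 69.1 − 27.640 = 41.460.

α = 27.640, β = 41.460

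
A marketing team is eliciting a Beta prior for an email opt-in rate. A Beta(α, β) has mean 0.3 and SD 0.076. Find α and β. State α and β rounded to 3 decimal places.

α = 10.607, β = 24.750

Variance = 0.076² = 0.005776. The moment-matching identity α+β = μ(1−μ)/Var − 1 gives
α+β = 0.21/0.005776 − 1 = 35.3573, so α = μ·35.3573 = 10.607 and β = (1−μ)·35.3573 = 24.750.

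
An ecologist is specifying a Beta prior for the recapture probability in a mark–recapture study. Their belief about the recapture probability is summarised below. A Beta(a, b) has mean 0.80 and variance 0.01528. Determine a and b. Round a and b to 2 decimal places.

a = 7.58, b = 1.89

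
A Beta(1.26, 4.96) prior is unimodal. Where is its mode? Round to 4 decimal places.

With α,β > 1, mode = (α−1)/(α+β−2) = 0.26/4.22 = 0.0616.

0.0616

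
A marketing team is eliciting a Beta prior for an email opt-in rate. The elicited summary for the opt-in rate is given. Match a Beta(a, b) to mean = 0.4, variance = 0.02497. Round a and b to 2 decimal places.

a = 3.44, b = 5.17

Let s = a+b. The Beta variance is μ(1−μ)/(s+1).
So s+1 = μ(1−μ)/σ² = (0.4×0.6)/0.02497 = 0.24/0.02497 = 9.6115, giving s = 8.6115.
Then a = μs = 0.4×8.6115 = 3.44 and b = (1−μ)s = 0.6×8.6115 = 5.17.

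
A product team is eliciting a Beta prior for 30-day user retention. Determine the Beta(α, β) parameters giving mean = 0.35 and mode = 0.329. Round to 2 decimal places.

With s = α+β: μ = α/s and mode = (α−1)/(s−2). Eliminating α = μs,
μs − 1 = m(s−2) ⇒ s(μ−m) = 1−2m ⇒ s = 0.342/0.021 = 16.2857.
So α = μs = 5.70, β = (1−μ)s = 10.59.

α = 5.70, β = 10.59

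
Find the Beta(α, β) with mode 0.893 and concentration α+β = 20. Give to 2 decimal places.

Mode = (α−1)/(κ−2) with κ = α+β, so α−1 = 0.893·18 = 16.07.
α = 17.07; β = κ − α = 2.93.

α = 17.07, β = 2.93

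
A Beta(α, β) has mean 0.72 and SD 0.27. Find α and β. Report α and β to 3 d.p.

α = 1.271, β = 0.494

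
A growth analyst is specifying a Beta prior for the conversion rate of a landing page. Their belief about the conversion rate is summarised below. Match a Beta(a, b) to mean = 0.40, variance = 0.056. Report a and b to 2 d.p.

By moment matching, a+b = μ(1−μ)/σ² − 1 = (0.40·0.60)/0.056 − 1 = 4.2857 − 1 = 3.2857.
Since a/(a+b) = μ, a = 0.40·3.2857 = 1.31 and b = 0.60·3.2857 = 1.97.

a = 1.31, b = 1.97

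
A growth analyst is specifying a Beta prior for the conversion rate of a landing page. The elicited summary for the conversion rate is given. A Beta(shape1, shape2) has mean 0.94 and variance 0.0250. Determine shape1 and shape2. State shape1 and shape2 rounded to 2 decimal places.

shape1 = 1.18, shape2 = 0.08

By moment matching, shape1+shape2 = μ(1−μ)/σ² − 1 = (0.94·0.06)/0.0250 − 1 = 2.2560 − 1 = 1.2560.
Since shape1/(shape1+shape2) = μ, shape1 = 0.94·1.2560 = 1.18 and shape2 = 0.06·1.2560 = 0.08.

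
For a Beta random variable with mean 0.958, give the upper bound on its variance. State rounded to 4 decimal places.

For fixed mean μ the Beta variance is μ(1−μ)/(α+β+1), increasing as α+β decreases.
Its least upper bound (not attained) is μ(1−μ) = 0.958·0.042 = 0.0402.

0.0402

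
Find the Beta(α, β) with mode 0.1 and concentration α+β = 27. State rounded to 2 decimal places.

Since the density peak of Beta(α,β) is at (α−1)/(α+β−2),
α = 1 + 0.1(27−2) = 3.50 and β = 27 − 3.50 = 23.50.

α = 3.50, β = 23.50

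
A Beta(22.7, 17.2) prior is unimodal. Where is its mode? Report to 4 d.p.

0.5726

With α,β > 1, mode = (α−1)/(α+β−2) = 21.7/37.9 = 0.5726.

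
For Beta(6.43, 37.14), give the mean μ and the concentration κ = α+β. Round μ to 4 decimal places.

κ = α+β = 6.43+37.14 = 43.57; μ = α/κ = 6.43/43.57 = 0.1476.

μ = 0.1476, κ = 43.57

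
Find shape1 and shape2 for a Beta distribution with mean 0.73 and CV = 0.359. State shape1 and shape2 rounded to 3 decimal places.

shape1 = 1.365, shape2 = 0.505

σ = CV·μ = 0.359×0.73 = 0.26207, so σ² = 0.068681.
s+1 = μ(1−μ)/σ² = 0.1971/0.068681 = 2.8698, so s = shape1+shape2 = 1.8698.
shape1 = μs = 1.365, shape2 = (1−μ)s = 0.505.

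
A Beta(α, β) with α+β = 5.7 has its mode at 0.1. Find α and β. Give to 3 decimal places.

α = 1.370, β = 4.330

Mode = (α−1)/(κ−2) with κ = α+β, so α−1 = 0.1·3.7 = 0.370.
α = 1.370; β = κ − α = 4.330.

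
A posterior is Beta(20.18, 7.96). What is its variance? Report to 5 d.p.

Var = αβ/[(α+β)²(α+β+1)] = (20.18×7.96)/(28.14²×29.14) = 160.6328/23074.788744 = 0.00696.

0.00696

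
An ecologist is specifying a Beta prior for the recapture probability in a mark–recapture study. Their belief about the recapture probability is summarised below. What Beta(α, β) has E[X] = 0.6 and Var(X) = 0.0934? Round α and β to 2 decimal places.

By moment matching, α+β = μ(1−μ)/σ² − 1 = (0.6·0.4)/0.0934 − 1 = 2.5696 − 1 = 1.5696.
Since α/(α+β) = μ, α = 0.6·1.5696 = 0.94 and β = 0.4·1.5696 = 0.63.

α = 0.94, β = 0.63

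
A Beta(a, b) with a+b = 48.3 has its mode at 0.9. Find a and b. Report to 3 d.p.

a = 42.670, b = 5.630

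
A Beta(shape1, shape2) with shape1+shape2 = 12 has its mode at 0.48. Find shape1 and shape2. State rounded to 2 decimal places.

Mode = (shape1−1)/(κ−2) with κ = shape1+shape2, so shape1−1 = 0.48·10 = 4.80.
shape1 = 5.80; shape2 = κ − shape1 = 6.20.

shape1 = 5.80, shape2 = 6.20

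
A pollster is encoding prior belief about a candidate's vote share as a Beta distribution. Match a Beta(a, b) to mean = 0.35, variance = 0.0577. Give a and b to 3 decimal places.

Let s = a+b. The Beta variance is μ(1−μ)/(s+1).
So s+1 = μ(1−μ)/σ² = (0.35×0.65)/0.0577 = 0.2275/0.0577 = 3.9428, giving s = 2.9428.
Then a = μs = 0.35×2.9428 = 1.030 and b = (1−μ)s = 0.65×2.9428 = 1.913.

a = 1.030, b = 1.913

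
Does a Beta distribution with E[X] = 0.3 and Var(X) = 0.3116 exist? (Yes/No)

No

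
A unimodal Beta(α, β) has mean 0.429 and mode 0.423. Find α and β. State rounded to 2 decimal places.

α = 11.01, β = 14.66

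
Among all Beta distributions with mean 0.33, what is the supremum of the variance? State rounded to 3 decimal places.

0.221

For fixed mean μ the Beta variance is μ(1−μ)/(α+β+1), increasing as α+β decreases.
Its least upper bound (not attained) is μ(1−μ) = 0.33·0.67 = 0.221.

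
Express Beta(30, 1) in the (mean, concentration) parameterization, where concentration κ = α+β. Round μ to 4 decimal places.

μ = 0.9677, κ = 31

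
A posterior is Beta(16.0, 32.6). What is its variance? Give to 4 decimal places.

α+β = 48.6 and αβ = 521.60, so Var = αβ/[(α+β)²(α+β+1)] = 521.60/117153.216 = 0.0045.

0.0045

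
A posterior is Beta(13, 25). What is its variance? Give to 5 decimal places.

0.00577

Var = αβ/[(α+β)²(α+β+1)] = (13×25)/(38²×39) = 325/56316 = 0.00577.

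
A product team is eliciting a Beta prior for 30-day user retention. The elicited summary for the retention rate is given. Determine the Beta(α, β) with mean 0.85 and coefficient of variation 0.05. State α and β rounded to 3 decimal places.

σ = CV·μ = 0.05×0.85 = 0.04250, so σ² = 0.001806.
s+1 = μ(1−μ)/σ² = 0.1275/0.001806 = 70.5882, so s = α+β = 69.5882.
α = μs = 59.150, β = (1−μ)s = 10.438.

α = 59.150, β = 10.438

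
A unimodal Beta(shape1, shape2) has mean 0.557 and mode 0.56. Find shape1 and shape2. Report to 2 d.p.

shape1 = 22.28, shape2 = 17.72

Let s = shape1+shape2. Mean gives shape1 = μs = 0.557s; mode gives (shape1−1)/(s−2) = 0.56.
Substituting: 0.557s − 1 = 0.56(s−2) = 0.56s − 1.12, so -0.003s = -0.12 and s = 40.0000.
Then shape1 = 0.557×40.0000 = 22.28 and shape2 = s−shape1 = 17.72.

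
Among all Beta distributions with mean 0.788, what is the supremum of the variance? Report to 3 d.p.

Var = μ(1−μ)/(α+β+1), which approaches μ(1−μ) as α+β → 0.
So the supremum is μ(1−μ) = 0.788×0.212 = 0.167.

0.167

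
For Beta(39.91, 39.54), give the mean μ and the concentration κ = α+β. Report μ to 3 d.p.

μ = 0.502, κ = 79.45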